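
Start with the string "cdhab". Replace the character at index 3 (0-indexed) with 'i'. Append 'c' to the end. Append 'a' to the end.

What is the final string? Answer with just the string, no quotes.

Answer: cdhibca

Derivation:
Applying each edit step by step:
Start: "cdhab"
Op 1 (replace idx 3: 'a' -> 'i'): "cdhab" -> "cdhib"
Op 2 (append 'c'): "cdhib" -> "cdhibc"
Op 3 (append 'a'): "cdhibc" -> "cdhibca"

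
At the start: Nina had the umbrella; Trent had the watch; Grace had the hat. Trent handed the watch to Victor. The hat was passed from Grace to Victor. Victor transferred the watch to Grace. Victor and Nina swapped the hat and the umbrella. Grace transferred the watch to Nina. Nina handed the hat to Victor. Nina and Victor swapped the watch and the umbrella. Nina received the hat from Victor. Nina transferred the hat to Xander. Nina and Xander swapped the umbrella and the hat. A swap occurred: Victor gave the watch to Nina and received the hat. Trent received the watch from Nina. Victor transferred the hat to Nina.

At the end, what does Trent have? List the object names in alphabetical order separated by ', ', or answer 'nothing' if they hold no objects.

Tracking all object holders:
Start: umbrella:Nina, watch:Trent, hat:Grace
Event 1 (give watch: Trent -> Victor). State: umbrella:Nina, watch:Victor, hat:Grace
Event 2 (give hat: Grace -> Victor). State: umbrella:Nina, watch:Victor, hat:Victor
Event 3 (give watch: Victor -> Grace). State: umbrella:Nina, watch:Grace, hat:Victor
Event 4 (swap hat<->umbrella: now hat:Nina, umbrella:Victor). State: umbrella:Victor, watch:Grace, hat:Nina
Event 5 (give watch: Grace -> Nina). State: umbrella:Victor, watch:Nina, hat:Nina
Event 6 (give hat: Nina -> Victor). State: umbrella:Victor, watch:Nina, hat:Victor
Event 7 (swap watch<->umbrella: now watch:Victor, umbrella:Nina). State: umbrella:Nina, watch:Victor, hat:Victor
Event 8 (give hat: Victor -> Nina). State: umbrella:Nina, watch:Victor, hat:Nina
Event 9 (give hat: Nina -> Xander). State: umbrella:Nina, watch:Victor, hat:Xander
Event 10 (swap umbrella<->hat: now umbrella:Xander, hat:Nina). State: umbrella:Xander, watch:Victor, hat:Nina
Event 11 (swap watch<->hat: now watch:Nina, hat:Victor). State: umbrella:Xander, watch:Nina, hat:Victor
Event 12 (give watch: Nina -> Trent). State: umbrella:Xander, watch:Trent, hat:Victor
Event 13 (give hat: Victor -> Nina). State: umbrella:Xander, watch:Trent, hat:Nina

Final state: umbrella:Xander, watch:Trent, hat:Nina
Trent holds: watch.

Answer: watch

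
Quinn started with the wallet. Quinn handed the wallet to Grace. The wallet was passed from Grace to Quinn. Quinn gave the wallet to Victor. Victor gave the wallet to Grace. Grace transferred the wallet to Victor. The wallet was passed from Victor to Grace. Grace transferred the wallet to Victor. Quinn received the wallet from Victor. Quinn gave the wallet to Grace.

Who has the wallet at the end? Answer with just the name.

Tracking the wallet through each event:
Start: Quinn has the wallet.
After event 1: Grace has the wallet.
After event 2: Quinn has the wallet.
After event 3: Victor has the wallet.
After event 4: Grace has the wallet.
After event 5: Victor has the wallet.
After event 6: Grace has the wallet.
After event 7: Victor has the wallet.
After event 8: Quinn has the wallet.
After event 9: Grace has the wallet.

Answer: Grace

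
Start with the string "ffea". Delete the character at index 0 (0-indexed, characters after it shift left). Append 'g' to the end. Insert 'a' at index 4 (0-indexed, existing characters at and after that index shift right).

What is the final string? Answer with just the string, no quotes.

Applying each edit step by step:
Start: "ffea"
Op 1 (delete idx 0 = 'f'): "ffea" -> "fea"
Op 2 (append 'g'): "fea" -> "feag"
Op 3 (insert 'a' at idx 4): "feag" -> "feaga"

Answer: feaga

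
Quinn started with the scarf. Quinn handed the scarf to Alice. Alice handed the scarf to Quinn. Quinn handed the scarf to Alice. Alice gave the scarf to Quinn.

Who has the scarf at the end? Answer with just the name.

Answer: Quinn

Derivation:
Tracking the scarf through each event:
Start: Quinn has the scarf.
After event 1: Alice has the scarf.
After event 2: Quinn has the scarf.
After event 3: Alice has the scarf.
After event 4: Quinn has the scarf.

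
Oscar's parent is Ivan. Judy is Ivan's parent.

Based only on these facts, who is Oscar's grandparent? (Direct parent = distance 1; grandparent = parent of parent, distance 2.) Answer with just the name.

Reconstructing the parent chain from the given facts:
  Judy -> Ivan -> Oscar
(each arrow means 'parent of the next')
Positions in the chain (0 = top):
  position of Judy: 0
  position of Ivan: 1
  position of Oscar: 2

Oscar is at position 2; the grandparent is 2 steps up the chain, i.e. position 0: Judy.

Answer: Judy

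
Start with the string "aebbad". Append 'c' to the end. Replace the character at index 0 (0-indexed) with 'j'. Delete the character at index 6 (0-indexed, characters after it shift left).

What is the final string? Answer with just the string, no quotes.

Applying each edit step by step:
Start: "aebbad"
Op 1 (append 'c'): "aebbad" -> "aebbadc"
Op 2 (replace idx 0: 'a' -> 'j'): "aebbadc" -> "jebbadc"
Op 3 (delete idx 6 = 'c'): "jebbadc" -> "jebbad"

Answer: jebbad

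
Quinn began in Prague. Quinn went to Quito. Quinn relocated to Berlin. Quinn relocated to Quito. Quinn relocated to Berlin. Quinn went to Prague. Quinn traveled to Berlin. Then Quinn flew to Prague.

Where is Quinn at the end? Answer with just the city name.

Answer: Prague

Derivation:
Tracking Quinn's location:
Start: Quinn is in Prague.
After move 1: Prague -> Quito. Quinn is in Quito.
After move 2: Quito -> Berlin. Quinn is in Berlin.
After move 3: Berlin -> Quito. Quinn is in Quito.
After move 4: Quito -> Berlin. Quinn is in Berlin.
After move 5: Berlin -> Prague. Quinn is in Prague.
After move 6: Prague -> Berlin. Quinn is in Berlin.
After move 7: Berlin -> Prague. Quinn is in Prague.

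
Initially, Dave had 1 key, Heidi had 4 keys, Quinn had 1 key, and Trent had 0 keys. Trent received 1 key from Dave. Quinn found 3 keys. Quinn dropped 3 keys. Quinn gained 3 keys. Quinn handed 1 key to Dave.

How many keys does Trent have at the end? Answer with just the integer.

Answer: 1

Derivation:
Tracking counts step by step:
Start: Dave=1, Heidi=4, Quinn=1, Trent=0
Event 1 (Dave -> Trent, 1): Dave: 1 -> 0, Trent: 0 -> 1. State: Dave=0, Heidi=4, Quinn=1, Trent=1
Event 2 (Quinn +3): Quinn: 1 -> 4. State: Dave=0, Heidi=4, Quinn=4, Trent=1
Event 3 (Quinn -3): Quinn: 4 -> 1. State: Dave=0, Heidi=4, Quinn=1, Trent=1
Event 4 (Quinn +3): Quinn: 1 -> 4. State: Dave=0, Heidi=4, Quinn=4, Trent=1
Event 5 (Quinn -> Dave, 1): Quinn: 4 -> 3, Dave: 0 -> 1. State: Dave=1, Heidi=4, Quinn=3, Trent=1

Trent's final count: 1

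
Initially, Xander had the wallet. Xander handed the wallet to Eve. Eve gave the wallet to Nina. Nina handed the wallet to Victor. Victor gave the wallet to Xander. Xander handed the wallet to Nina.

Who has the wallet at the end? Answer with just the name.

Answer: Nina

Derivation:
Tracking the wallet through each event:
Start: Xander has the wallet.
After event 1: Eve has the wallet.
After event 2: Nina has the wallet.
After event 3: Victor has the wallet.
After event 4: Xander has the wallet.
After event 5: Nina has the wallet.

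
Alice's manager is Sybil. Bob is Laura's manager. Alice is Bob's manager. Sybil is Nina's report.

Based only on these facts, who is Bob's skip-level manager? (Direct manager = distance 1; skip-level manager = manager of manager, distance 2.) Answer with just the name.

Reconstructing the manager chain from the given facts:
  Nina -> Sybil -> Alice -> Bob -> Laura
(each arrow means 'manager of the next')
Positions in the chain (0 = top):
  position of Nina: 0
  position of Sybil: 1
  position of Alice: 2
  position of Bob: 3
  position of Laura: 4

Bob is at position 3; the skip-level manager is 2 steps up the chain, i.e. position 1: Sybil.

Answer: Sybil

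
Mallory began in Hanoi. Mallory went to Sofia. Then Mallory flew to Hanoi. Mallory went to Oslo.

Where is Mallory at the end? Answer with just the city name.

Tracking Mallory's location:
Start: Mallory is in Hanoi.
After move 1: Hanoi -> Sofia. Mallory is in Sofia.
After move 2: Sofia -> Hanoi. Mallory is in Hanoi.
After move 3: Hanoi -> Oslo. Mallory is in Oslo.

Answer: Oslo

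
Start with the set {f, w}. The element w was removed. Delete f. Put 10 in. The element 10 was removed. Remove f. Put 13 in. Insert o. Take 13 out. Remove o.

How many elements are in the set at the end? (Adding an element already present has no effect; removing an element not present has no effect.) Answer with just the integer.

Answer: 0

Derivation:
Tracking the set through each operation:
Start: {f, w}
Event 1 (remove w): removed. Set: {f}
Event 2 (remove f): removed. Set: {}
Event 3 (add 10): added. Set: {10}
Event 4 (remove 10): removed. Set: {}
Event 5 (remove f): not present, no change. Set: {}
Event 6 (add 13): added. Set: {13}
Event 7 (add o): added. Set: {13, o}
Event 8 (remove 13): removed. Set: {o}
Event 9 (remove o): removed. Set: {}

Final set: {} (size 0)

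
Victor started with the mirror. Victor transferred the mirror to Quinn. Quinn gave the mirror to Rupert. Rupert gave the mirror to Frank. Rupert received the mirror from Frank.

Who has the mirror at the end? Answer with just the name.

Answer: Rupert

Derivation:
Tracking the mirror through each event:
Start: Victor has the mirror.
After event 1: Quinn has the mirror.
After event 2: Rupert has the mirror.
After event 3: Frank has the mirror.
After event 4: Rupert has the mirror.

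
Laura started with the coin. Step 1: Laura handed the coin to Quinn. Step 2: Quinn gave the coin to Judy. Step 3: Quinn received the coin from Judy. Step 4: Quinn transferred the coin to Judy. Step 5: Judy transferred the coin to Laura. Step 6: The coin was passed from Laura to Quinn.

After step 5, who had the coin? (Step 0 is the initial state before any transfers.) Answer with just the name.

Tracking the coin holder through step 5:
After step 0 (start): Laura
After step 1: Quinn
After step 2: Judy
After step 3: Quinn
After step 4: Judy
After step 5: Laura

At step 5, the holder is Laura.

Answer: Laura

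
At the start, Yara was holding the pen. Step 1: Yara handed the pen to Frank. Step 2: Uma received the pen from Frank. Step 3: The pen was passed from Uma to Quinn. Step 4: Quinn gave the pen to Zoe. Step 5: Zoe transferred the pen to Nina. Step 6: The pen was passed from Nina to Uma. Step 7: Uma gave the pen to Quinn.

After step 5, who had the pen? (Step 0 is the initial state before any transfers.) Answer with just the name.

Tracking the pen holder through step 5:
After step 0 (start): Yara
After step 1: Frank
After step 2: Uma
After step 3: Quinn
After step 4: Zoe
After step 5: Nina

At step 5, the holder is Nina.

Answer: Nina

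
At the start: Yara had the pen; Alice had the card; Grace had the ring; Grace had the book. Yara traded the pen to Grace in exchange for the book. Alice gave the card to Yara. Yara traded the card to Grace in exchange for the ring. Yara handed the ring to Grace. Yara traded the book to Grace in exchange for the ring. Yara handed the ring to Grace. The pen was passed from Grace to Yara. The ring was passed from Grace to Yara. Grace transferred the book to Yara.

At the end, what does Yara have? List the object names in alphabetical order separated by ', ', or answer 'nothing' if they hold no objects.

Answer: book, pen, ring

Derivation:
Tracking all object holders:
Start: pen:Yara, card:Alice, ring:Grace, book:Grace
Event 1 (swap pen<->book: now pen:Grace, book:Yara). State: pen:Grace, card:Alice, ring:Grace, book:Yara
Event 2 (give card: Alice -> Yara). State: pen:Grace, card:Yara, ring:Grace, book:Yara
Event 3 (swap card<->ring: now card:Grace, ring:Yara). State: pen:Grace, card:Grace, ring:Yara, book:Yara
Event 4 (give ring: Yara -> Grace). State: pen:Grace, card:Grace, ring:Grace, book:Yara
Event 5 (swap book<->ring: now book:Grace, ring:Yara). State: pen:Grace, card:Grace, ring:Yara, book:Grace
Event 6 (give ring: Yara -> Grace). State: pen:Grace, card:Grace, ring:Grace, book:Grace
Event 7 (give pen: Grace -> Yara). State: pen:Yara, card:Grace, ring:Grace, book:Grace
Event 8 (give ring: Grace -> Yara). State: pen:Yara, card:Grace, ring:Yara, book:Grace
Event 9 (give book: Grace -> Yara). State: pen:Yara, card:Grace, ring:Yara, book:Yara

Final state: pen:Yara, card:Grace, ring:Yara, book:Yara
Yara holds: book, pen, ring.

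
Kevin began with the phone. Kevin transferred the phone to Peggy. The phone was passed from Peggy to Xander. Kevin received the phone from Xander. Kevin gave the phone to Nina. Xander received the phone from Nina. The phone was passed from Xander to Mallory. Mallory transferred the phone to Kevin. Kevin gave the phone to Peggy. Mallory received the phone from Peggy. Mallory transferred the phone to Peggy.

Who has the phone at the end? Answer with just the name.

Answer: Peggy

Derivation:
Tracking the phone through each event:
Start: Kevin has the phone.
After event 1: Peggy has the phone.
After event 2: Xander has the phone.
After event 3: Kevin has the phone.
After event 4: Nina has the phone.
After event 5: Xander has the phone.
After event 6: Mallory has the phone.
After event 7: Kevin has the phone.
After event 8: Peggy has the phone.
After event 9: Mallory has the phone.
After event 10: Peggy has the phone.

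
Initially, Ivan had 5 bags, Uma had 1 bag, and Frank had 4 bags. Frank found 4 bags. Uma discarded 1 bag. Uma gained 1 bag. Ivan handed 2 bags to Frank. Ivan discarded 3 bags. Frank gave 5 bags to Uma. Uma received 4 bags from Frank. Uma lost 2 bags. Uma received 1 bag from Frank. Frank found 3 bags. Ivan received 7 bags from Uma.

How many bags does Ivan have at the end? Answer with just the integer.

Tracking counts step by step:
Start: Ivan=5, Uma=1, Frank=4
Event 1 (Frank +4): Frank: 4 -> 8. State: Ivan=5, Uma=1, Frank=8
Event 2 (Uma -1): Uma: 1 -> 0. State: Ivan=5, Uma=0, Frank=8
Event 3 (Uma +1): Uma: 0 -> 1. State: Ivan=5, Uma=1, Frank=8
Event 4 (Ivan -> Frank, 2): Ivan: 5 -> 3, Frank: 8 -> 10. State: Ivan=3, Uma=1, Frank=10
Event 5 (Ivan -3): Ivan: 3 -> 0. State: Ivan=0, Uma=1, Frank=10
Event 6 (Frank -> Uma, 5): Frank: 10 -> 5, Uma: 1 -> 6. State: Ivan=0, Uma=6, Frank=5
Event 7 (Frank -> Uma, 4): Frank: 5 -> 1, Uma: 6 -> 10. State: Ivan=0, Uma=10, Frank=1
Event 8 (Uma -2): Uma: 10 -> 8. State: Ivan=0, Uma=8, Frank=1
Event 9 (Frank -> Uma, 1): Frank: 1 -> 0, Uma: 8 -> 9. State: Ivan=0, Uma=9, Frank=0
Event 10 (Frank +3): Frank: 0 -> 3. State: Ivan=0, Uma=9, Frank=3
Event 11 (Uma -> Ivan, 7): Uma: 9 -> 2, Ivan: 0 -> 7. State: Ivan=7, Uma=2, Frank=3

Ivan's final count: 7

Answer: 7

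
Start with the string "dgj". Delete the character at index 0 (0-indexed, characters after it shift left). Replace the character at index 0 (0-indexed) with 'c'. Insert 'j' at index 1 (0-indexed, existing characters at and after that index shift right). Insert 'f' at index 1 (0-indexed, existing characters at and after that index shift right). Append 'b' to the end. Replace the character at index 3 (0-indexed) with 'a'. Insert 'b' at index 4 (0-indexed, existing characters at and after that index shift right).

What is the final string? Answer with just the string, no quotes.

Answer: cfjabb

Derivation:
Applying each edit step by step:
Start: "dgj"
Op 1 (delete idx 0 = 'd'): "dgj" -> "gj"
Op 2 (replace idx 0: 'g' -> 'c'): "gj" -> "cj"
Op 3 (insert 'j' at idx 1): "cj" -> "cjj"
Op 4 (insert 'f' at idx 1): "cjj" -> "cfjj"
Op 5 (append 'b'): "cfjj" -> "cfjjb"
Op 6 (replace idx 3: 'j' -> 'a'): "cfjjb" -> "cfjab"
Op 7 (insert 'b' at idx 4): "cfjab" -> "cfjabb"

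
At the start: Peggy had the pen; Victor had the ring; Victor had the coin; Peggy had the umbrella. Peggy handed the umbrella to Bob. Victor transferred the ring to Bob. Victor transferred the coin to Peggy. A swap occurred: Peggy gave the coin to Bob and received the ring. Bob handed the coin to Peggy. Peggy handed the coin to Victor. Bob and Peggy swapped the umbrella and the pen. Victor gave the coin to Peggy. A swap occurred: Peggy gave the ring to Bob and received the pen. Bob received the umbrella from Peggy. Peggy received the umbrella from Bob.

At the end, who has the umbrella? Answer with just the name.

Answer: Peggy

Derivation:
Tracking all object holders:
Start: pen:Peggy, ring:Victor, coin:Victor, umbrella:Peggy
Event 1 (give umbrella: Peggy -> Bob). State: pen:Peggy, ring:Victor, coin:Victor, umbrella:Bob
Event 2 (give ring: Victor -> Bob). State: pen:Peggy, ring:Bob, coin:Victor, umbrella:Bob
Event 3 (give coin: Victor -> Peggy). State: pen:Peggy, ring:Bob, coin:Peggy, umbrella:Bob
Event 4 (swap coin<->ring: now coin:Bob, ring:Peggy). State: pen:Peggy, ring:Peggy, coin:Bob, umbrella:Bob
Event 5 (give coin: Bob -> Peggy). State: pen:Peggy, ring:Peggy, coin:Peggy, umbrella:Bob
Event 6 (give coin: Peggy -> Victor). State: pen:Peggy, ring:Peggy, coin:Victor, umbrella:Bob
Event 7 (swap umbrella<->pen: now umbrella:Peggy, pen:Bob). State: pen:Bob, ring:Peggy, coin:Victor, umbrella:Peggy
Event 8 (give coin: Victor -> Peggy). State: pen:Bob, ring:Peggy, coin:Peggy, umbrella:Peggy
Event 9 (swap ring<->pen: now ring:Bob, pen:Peggy). State: pen:Peggy, ring:Bob, coin:Peggy, umbrella:Peggy
Event 10 (give umbrella: Peggy -> Bob). State: pen:Peggy, ring:Bob, coin:Peggy, umbrella:Bob
Event 11 (give umbrella: Bob -> Peggy). State: pen:Peggy, ring:Bob, coin:Peggy, umbrella:Peggy

Final state: pen:Peggy, ring:Bob, coin:Peggy, umbrella:Peggy
The umbrella is held by Peggy.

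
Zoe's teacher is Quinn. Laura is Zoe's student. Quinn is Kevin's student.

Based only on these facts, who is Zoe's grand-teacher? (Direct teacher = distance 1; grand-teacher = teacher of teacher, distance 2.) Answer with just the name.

Answer: Kevin

Derivation:
Reconstructing the teacher chain from the given facts:
  Kevin -> Quinn -> Zoe -> Laura
(each arrow means 'teacher of the next')
Positions in the chain (0 = top):
  position of Kevin: 0
  position of Quinn: 1
  position of Zoe: 2
  position of Laura: 3

Zoe is at position 2; the grand-teacher is 2 steps up the chain, i.e. position 0: Kevin.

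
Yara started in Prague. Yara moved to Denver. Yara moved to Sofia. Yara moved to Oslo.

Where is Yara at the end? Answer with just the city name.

Answer: Oslo

Derivation:
Tracking Yara's location:
Start: Yara is in Prague.
After move 1: Prague -> Denver. Yara is in Denver.
After move 2: Denver -> Sofia. Yara is in Sofia.
After move 3: Sofia -> Oslo. Yara is in Oslo.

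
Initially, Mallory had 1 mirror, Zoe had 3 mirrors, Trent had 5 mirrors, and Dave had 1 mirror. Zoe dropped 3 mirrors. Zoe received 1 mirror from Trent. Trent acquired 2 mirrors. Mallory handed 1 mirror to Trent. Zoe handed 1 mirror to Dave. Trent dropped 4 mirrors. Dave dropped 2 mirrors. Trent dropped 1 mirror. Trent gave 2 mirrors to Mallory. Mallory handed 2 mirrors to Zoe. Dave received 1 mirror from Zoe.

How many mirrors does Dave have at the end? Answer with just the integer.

Tracking counts step by step:
Start: Mallory=1, Zoe=3, Trent=5, Dave=1
Event 1 (Zoe -3): Zoe: 3 -> 0. State: Mallory=1, Zoe=0, Trent=5, Dave=1
Event 2 (Trent -> Zoe, 1): Trent: 5 -> 4, Zoe: 0 -> 1. State: Mallory=1, Zoe=1, Trent=4, Dave=1
Event 3 (Trent +2): Trent: 4 -> 6. State: Mallory=1, Zoe=1, Trent=6, Dave=1
Event 4 (Mallory -> Trent, 1): Mallory: 1 -> 0, Trent: 6 -> 7. State: Mallory=0, Zoe=1, Trent=7, Dave=1
Event 5 (Zoe -> Dave, 1): Zoe: 1 -> 0, Dave: 1 -> 2. State: Mallory=0, Zoe=0, Trent=7, Dave=2
Event 6 (Trent -4): Trent: 7 -> 3. State: Mallory=0, Zoe=0, Trent=3, Dave=2
Event 7 (Dave -2): Dave: 2 -> 0. State: Mallory=0, Zoe=0, Trent=3, Dave=0
Event 8 (Trent -1): Trent: 3 -> 2. State: Mallory=0, Zoe=0, Trent=2, Dave=0
Event 9 (Trent -> Mallory, 2): Trent: 2 -> 0, Mallory: 0 -> 2. State: Mallory=2, Zoe=0, Trent=0, Dave=0
Event 10 (Mallory -> Zoe, 2): Mallory: 2 -> 0, Zoe: 0 -> 2. State: Mallory=0, Zoe=2, Trent=0, Dave=0
Event 11 (Zoe -> Dave, 1): Zoe: 2 -> 1, Dave: 0 -> 1. State: Mallory=0, Zoe=1, Trent=0, Dave=1

Dave's final count: 1

Answer: 1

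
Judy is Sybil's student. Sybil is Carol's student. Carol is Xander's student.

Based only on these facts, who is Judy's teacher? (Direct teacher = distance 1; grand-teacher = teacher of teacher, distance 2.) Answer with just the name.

Reconstructing the teacher chain from the given facts:
  Xander -> Carol -> Sybil -> Judy
(each arrow means 'teacher of the next')
Positions in the chain (0 = top):
  position of Xander: 0
  position of Carol: 1
  position of Sybil: 2
  position of Judy: 3

Judy is at position 3; the teacher is 1 step up the chain, i.e. position 2: Sybil.

Answer: Sybil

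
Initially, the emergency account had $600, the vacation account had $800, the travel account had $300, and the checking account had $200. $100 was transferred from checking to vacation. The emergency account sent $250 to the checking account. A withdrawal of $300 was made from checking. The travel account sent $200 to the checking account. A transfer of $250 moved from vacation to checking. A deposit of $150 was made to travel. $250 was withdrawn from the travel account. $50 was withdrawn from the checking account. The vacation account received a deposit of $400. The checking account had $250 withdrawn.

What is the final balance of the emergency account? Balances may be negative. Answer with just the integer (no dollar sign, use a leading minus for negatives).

Tracking account balances step by step:
Start: emergency=600, vacation=800, travel=300, checking=200
Event 1 (transfer 100 checking -> vacation): checking: 200 - 100 = 100, vacation: 800 + 100 = 900. Balances: emergency=600, vacation=900, travel=300, checking=100
Event 2 (transfer 250 emergency -> checking): emergency: 600 - 250 = 350, checking: 100 + 250 = 350. Balances: emergency=350, vacation=900, travel=300, checking=350
Event 3 (withdraw 300 from checking): checking: 350 - 300 = 50. Balances: emergency=350, vacation=900, travel=300, checking=50
Event 4 (transfer 200 travel -> checking): travel: 300 - 200 = 100, checking: 50 + 200 = 250. Balances: emergency=350, vacation=900, travel=100, checking=250
Event 5 (transfer 250 vacation -> checking): vacation: 900 - 250 = 650, checking: 250 + 250 = 500. Balances: emergency=350, vacation=650, travel=100, checking=500
Event 6 (deposit 150 to travel): travel: 100 + 150 = 250. Balances: emergency=350, vacation=650, travel=250, checking=500
Event 7 (withdraw 250 from travel): travel: 250 - 250 = 0. Balances: emergency=350, vacation=650, travel=0, checking=500
Event 8 (withdraw 50 from checking): checking: 500 - 50 = 450. Balances: emergency=350, vacation=650, travel=0, checking=450
Event 9 (deposit 400 to vacation): vacation: 650 + 400 = 1050. Balances: emergency=350, vacation=1050, travel=0, checking=450
Event 10 (withdraw 250 from checking): checking: 450 - 250 = 200. Balances: emergency=350, vacation=1050, travel=0, checking=200

Final balance of emergency: 350

Answer: 350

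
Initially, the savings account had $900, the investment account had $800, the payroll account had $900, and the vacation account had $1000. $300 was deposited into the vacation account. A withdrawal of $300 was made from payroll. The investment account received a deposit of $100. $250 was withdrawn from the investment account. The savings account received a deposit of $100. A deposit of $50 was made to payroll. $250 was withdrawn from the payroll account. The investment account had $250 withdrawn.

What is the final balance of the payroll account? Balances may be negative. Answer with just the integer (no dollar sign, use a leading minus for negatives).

Answer: 400

Derivation:
Tracking account balances step by step:
Start: savings=900, investment=800, payroll=900, vacation=1000
Event 1 (deposit 300 to vacation): vacation: 1000 + 300 = 1300. Balances: savings=900, investment=800, payroll=900, vacation=1300
Event 2 (withdraw 300 from payroll): payroll: 900 - 300 = 600. Balances: savings=900, investment=800, payroll=600, vacation=1300
Event 3 (deposit 100 to investment): investment: 800 + 100 = 900. Balances: savings=900, investment=900, payroll=600, vacation=1300
Event 4 (withdraw 250 from investment): investment: 900 - 250 = 650. Balances: savings=900, investment=650, payroll=600, vacation=1300
Event 5 (deposit 100 to savings): savings: 900 + 100 = 1000. Balances: savings=1000, investment=650, payroll=600, vacation=1300
Event 6 (deposit 50 to payroll): payroll: 600 + 50 = 650. Balances: savings=1000, investment=650, payroll=650, vacation=1300
Event 7 (withdraw 250 from payroll): payroll: 650 - 250 = 400. Balances: savings=1000, investment=650, payroll=400, vacation=1300
Event 8 (withdraw 250 from investment): investment: 650 - 250 = 400. Balances: savings=1000, investment=400, payroll=400, vacation=1300

Final balance of payroll: 400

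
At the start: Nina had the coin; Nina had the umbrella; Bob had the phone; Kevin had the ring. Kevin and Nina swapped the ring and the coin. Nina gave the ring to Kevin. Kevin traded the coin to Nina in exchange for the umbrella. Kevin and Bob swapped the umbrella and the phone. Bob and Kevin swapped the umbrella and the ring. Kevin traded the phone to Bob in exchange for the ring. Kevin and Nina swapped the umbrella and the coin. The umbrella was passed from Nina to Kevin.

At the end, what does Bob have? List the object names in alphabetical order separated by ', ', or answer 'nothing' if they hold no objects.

Answer: phone

Derivation:
Tracking all object holders:
Start: coin:Nina, umbrella:Nina, phone:Bob, ring:Kevin
Event 1 (swap ring<->coin: now ring:Nina, coin:Kevin). State: coin:Kevin, umbrella:Nina, phone:Bob, ring:Nina
Event 2 (give ring: Nina -> Kevin). State: coin:Kevin, umbrella:Nina, phone:Bob, ring:Kevin
Event 3 (swap coin<->umbrella: now coin:Nina, umbrella:Kevin). State: coin:Nina, umbrella:Kevin, phone:Bob, ring:Kevin
Event 4 (swap umbrella<->phone: now umbrella:Bob, phone:Kevin). State: coin:Nina, umbrella:Bob, phone:Kevin, ring:Kevin
Event 5 (swap umbrella<->ring: now umbrella:Kevin, ring:Bob). State: coin:Nina, umbrella:Kevin, phone:Kevin, ring:Bob
Event 6 (swap phone<->ring: now phone:Bob, ring:Kevin). State: coin:Nina, umbrella:Kevin, phone:Bob, ring:Kevin
Event 7 (swap umbrella<->coin: now umbrella:Nina, coin:Kevin). State: coin:Kevin, umbrella:Nina, phone:Bob, ring:Kevin
Event 8 (give umbrella: Nina -> Kevin). State: coin:Kevin, umbrella:Kevin, phone:Bob, ring:Kevin

Final state: coin:Kevin, umbrella:Kevin, phone:Bob, ring:Kevin
Bob holds: phone.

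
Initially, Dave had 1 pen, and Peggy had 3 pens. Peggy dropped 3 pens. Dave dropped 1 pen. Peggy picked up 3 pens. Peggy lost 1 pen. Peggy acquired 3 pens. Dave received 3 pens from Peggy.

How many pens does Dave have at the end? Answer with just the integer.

Answer: 3

Derivation:
Tracking counts step by step:
Start: Dave=1, Peggy=3
Event 1 (Peggy -3): Peggy: 3 -> 0. State: Dave=1, Peggy=0
Event 2 (Dave -1): Dave: 1 -> 0. State: Dave=0, Peggy=0
Event 3 (Peggy +3): Peggy: 0 -> 3. State: Dave=0, Peggy=3
Event 4 (Peggy -1): Peggy: 3 -> 2. State: Dave=0, Peggy=2
Event 5 (Peggy +3): Peggy: 2 -> 5. State: Dave=0, Peggy=5
Event 6 (Peggy -> Dave, 3): Peggy: 5 -> 2, Dave: 0 -> 3. State: Dave=3, Peggy=2

Dave's final count: 3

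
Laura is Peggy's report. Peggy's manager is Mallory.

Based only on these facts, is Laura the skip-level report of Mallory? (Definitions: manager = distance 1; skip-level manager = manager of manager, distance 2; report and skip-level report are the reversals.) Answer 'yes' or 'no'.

Reconstructing the manager chain from the given facts:
  Mallory -> Peggy -> Laura
(each arrow means 'manager of the next')
Positions in the chain (0 = top):
  position of Mallory: 0
  position of Peggy: 1
  position of Laura: 2

Laura is at position 2, Mallory is at position 0; signed distance (j - i) = -2.
'skip-level report' requires j - i = -2. Actual distance is -2, so the relation HOLDS.

Answer: yes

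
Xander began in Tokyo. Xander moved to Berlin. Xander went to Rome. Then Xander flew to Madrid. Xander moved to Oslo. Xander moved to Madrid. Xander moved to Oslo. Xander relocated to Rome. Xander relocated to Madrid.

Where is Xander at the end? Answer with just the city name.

Tracking Xander's location:
Start: Xander is in Tokyo.
After move 1: Tokyo -> Berlin. Xander is in Berlin.
After move 2: Berlin -> Rome. Xander is in Rome.
After move 3: Rome -> Madrid. Xander is in Madrid.
After move 4: Madrid -> Oslo. Xander is in Oslo.
After move 5: Oslo -> Madrid. Xander is in Madrid.
After move 6: Madrid -> Oslo. Xander is in Oslo.
After move 7: Oslo -> Rome. Xander is in Rome.
After move 8: Rome -> Madrid. Xander is in Madrid.

Answer: Madrid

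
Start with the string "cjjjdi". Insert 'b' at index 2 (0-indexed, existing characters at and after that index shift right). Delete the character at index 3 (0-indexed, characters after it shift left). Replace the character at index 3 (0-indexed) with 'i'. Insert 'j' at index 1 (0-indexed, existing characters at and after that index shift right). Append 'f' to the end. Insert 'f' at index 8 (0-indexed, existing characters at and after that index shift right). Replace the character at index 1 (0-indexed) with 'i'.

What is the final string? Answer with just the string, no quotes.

Applying each edit step by step:
Start: "cjjjdi"
Op 1 (insert 'b' at idx 2): "cjjjdi" -> "cjbjjdi"
Op 2 (delete idx 3 = 'j'): "cjbjjdi" -> "cjbjdi"
Op 3 (replace idx 3: 'j' -> 'i'): "cjbjdi" -> "cjbidi"
Op 4 (insert 'j' at idx 1): "cjbidi" -> "cjjbidi"
Op 5 (append 'f'): "cjjbidi" -> "cjjbidif"
Op 6 (insert 'f' at idx 8): "cjjbidif" -> "cjjbidiff"
Op 7 (replace idx 1: 'j' -> 'i'): "cjjbidiff" -> "cijbidiff"

Answer: cijbidiff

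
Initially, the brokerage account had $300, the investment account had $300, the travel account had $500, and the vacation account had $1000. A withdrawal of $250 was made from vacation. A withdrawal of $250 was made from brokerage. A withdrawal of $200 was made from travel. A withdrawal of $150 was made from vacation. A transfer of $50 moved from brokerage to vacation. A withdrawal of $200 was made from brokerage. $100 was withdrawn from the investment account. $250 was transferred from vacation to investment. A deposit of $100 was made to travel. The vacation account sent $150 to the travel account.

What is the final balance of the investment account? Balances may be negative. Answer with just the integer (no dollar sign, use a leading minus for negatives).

Answer: 450

Derivation:
Tracking account balances step by step:
Start: brokerage=300, investment=300, travel=500, vacation=1000
Event 1 (withdraw 250 from vacation): vacation: 1000 - 250 = 750. Balances: brokerage=300, investment=300, travel=500, vacation=750
Event 2 (withdraw 250 from brokerage): brokerage: 300 - 250 = 50. Balances: brokerage=50, investment=300, travel=500, vacation=750
Event 3 (withdraw 200 from travel): travel: 500 - 200 = 300. Balances: brokerage=50, investment=300, travel=300, vacation=750
Event 4 (withdraw 150 from vacation): vacation: 750 - 150 = 600. Balances: brokerage=50, investment=300, travel=300, vacation=600
Event 5 (transfer 50 brokerage -> vacation): brokerage: 50 - 50 = 0, vacation: 600 + 50 = 650. Balances: brokerage=0, investment=300, travel=300, vacation=650
Event 6 (withdraw 200 from brokerage): brokerage: 0 - 200 = -200. Balances: brokerage=-200, investment=300, travel=300, vacation=650
Event 7 (withdraw 100 from investment): investment: 300 - 100 = 200. Balances: brokerage=-200, investment=200, travel=300, vacation=650
Event 8 (transfer 250 vacation -> investment): vacation: 650 - 250 = 400, investment: 200 + 250 = 450. Balances: brokerage=-200, investment=450, travel=300, vacation=400
Event 9 (deposit 100 to travel): travel: 300 + 100 = 400. Balances: brokerage=-200, investment=450, travel=400, vacation=400
Event 10 (transfer 150 vacation -> travel): vacation: 400 - 150 = 250, travel: 400 + 150 = 550. Balances: brokerage=-200, investment=450, travel=550, vacation=250

Final balance of investment: 450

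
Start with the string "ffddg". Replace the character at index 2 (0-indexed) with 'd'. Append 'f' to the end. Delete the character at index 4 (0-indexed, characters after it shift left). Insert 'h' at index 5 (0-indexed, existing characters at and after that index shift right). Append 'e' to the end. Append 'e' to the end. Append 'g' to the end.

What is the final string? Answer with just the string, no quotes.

Applying each edit step by step:
Start: "ffddg"
Op 1 (replace idx 2: 'd' -> 'd'): "ffddg" -> "ffddg"
Op 2 (append 'f'): "ffddg" -> "ffddgf"
Op 3 (delete idx 4 = 'g'): "ffddgf" -> "ffddf"
Op 4 (insert 'h' at idx 5): "ffddf" -> "ffddfh"
Op 5 (append 'e'): "ffddfh" -> "ffddfhe"
Op 6 (append 'e'): "ffddfhe" -> "ffddfhee"
Op 7 (append 'g'): "ffddfhee" -> "ffddfheeg"

Answer: ffddfheeg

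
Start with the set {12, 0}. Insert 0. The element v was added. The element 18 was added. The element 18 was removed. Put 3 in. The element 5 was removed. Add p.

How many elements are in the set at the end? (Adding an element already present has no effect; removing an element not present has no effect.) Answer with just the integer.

Tracking the set through each operation:
Start: {0, 12}
Event 1 (add 0): already present, no change. Set: {0, 12}
Event 2 (add v): added. Set: {0, 12, v}
Event 3 (add 18): added. Set: {0, 12, 18, v}
Event 4 (remove 18): removed. Set: {0, 12, v}
Event 5 (add 3): added. Set: {0, 12, 3, v}
Event 6 (remove 5): not present, no change. Set: {0, 12, 3, v}
Event 7 (add p): added. Set: {0, 12, 3, p, v}

Final set: {0, 12, 3, p, v} (size 5)

Answer: 5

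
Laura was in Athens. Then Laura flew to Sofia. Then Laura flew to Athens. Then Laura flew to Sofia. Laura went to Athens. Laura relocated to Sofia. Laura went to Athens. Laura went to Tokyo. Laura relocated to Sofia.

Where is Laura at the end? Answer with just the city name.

Tracking Laura's location:
Start: Laura is in Athens.
After move 1: Athens -> Sofia. Laura is in Sofia.
After move 2: Sofia -> Athens. Laura is in Athens.
After move 3: Athens -> Sofia. Laura is in Sofia.
After move 4: Sofia -> Athens. Laura is in Athens.
After move 5: Athens -> Sofia. Laura is in Sofia.
After move 6: Sofia -> Athens. Laura is in Athens.
After move 7: Athens -> Tokyo. Laura is in Tokyo.
After move 8: Tokyo -> Sofia. Laura is in Sofia.

Answer: Sofia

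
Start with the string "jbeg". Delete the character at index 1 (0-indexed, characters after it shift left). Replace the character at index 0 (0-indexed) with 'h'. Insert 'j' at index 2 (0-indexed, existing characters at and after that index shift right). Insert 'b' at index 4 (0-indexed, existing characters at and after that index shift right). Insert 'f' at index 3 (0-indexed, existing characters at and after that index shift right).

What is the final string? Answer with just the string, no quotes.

Applying each edit step by step:
Start: "jbeg"
Op 1 (delete idx 1 = 'b'): "jbeg" -> "jeg"
Op 2 (replace idx 0: 'j' -> 'h'): "jeg" -> "heg"
Op 3 (insert 'j' at idx 2): "heg" -> "hejg"
Op 4 (insert 'b' at idx 4): "hejg" -> "hejgb"
Op 5 (insert 'f' at idx 3): "hejgb" -> "hejfgb"

Answer: hejfgb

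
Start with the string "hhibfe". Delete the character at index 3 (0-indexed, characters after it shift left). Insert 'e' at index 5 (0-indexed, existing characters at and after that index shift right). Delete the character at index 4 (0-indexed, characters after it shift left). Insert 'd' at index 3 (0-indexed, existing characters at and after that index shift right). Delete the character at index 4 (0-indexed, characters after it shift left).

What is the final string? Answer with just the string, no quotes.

Applying each edit step by step:
Start: "hhibfe"
Op 1 (delete idx 3 = 'b'): "hhibfe" -> "hhife"
Op 2 (insert 'e' at idx 5): "hhife" -> "hhifee"
Op 3 (delete idx 4 = 'e'): "hhifee" -> "hhife"
Op 4 (insert 'd' at idx 3): "hhife" -> "hhidfe"
Op 5 (delete idx 4 = 'f'): "hhidfe" -> "hhide"

Answer: hhide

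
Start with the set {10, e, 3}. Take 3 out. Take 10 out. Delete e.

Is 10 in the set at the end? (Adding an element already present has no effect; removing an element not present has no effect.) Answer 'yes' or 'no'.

Answer: no

Derivation:
Tracking the set through each operation:
Start: {10, 3, e}
Event 1 (remove 3): removed. Set: {10, e}
Event 2 (remove 10): removed. Set: {e}
Event 3 (remove e): removed. Set: {}

Final set: {} (size 0)
10 is NOT in the final set.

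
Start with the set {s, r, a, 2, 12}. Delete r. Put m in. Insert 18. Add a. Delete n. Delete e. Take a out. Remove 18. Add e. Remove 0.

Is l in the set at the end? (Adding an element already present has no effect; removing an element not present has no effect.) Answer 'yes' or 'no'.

Answer: no

Derivation:
Tracking the set through each operation:
Start: {12, 2, a, r, s}
Event 1 (remove r): removed. Set: {12, 2, a, s}
Event 2 (add m): added. Set: {12, 2, a, m, s}
Event 3 (add 18): added. Set: {12, 18, 2, a, m, s}
Event 4 (add a): already present, no change. Set: {12, 18, 2, a, m, s}
Event 5 (remove n): not present, no change. Set: {12, 18, 2, a, m, s}
Event 6 (remove e): not present, no change. Set: {12, 18, 2, a, m, s}
Event 7 (remove a): removed. Set: {12, 18, 2, m, s}
Event 8 (remove 18): removed. Set: {12, 2, m, s}
Event 9 (add e): added. Set: {12, 2, e, m, s}
Event 10 (remove 0): not present, no change. Set: {12, 2, e, m, s}

Final set: {12, 2, e, m, s} (size 5)
l is NOT in the final set.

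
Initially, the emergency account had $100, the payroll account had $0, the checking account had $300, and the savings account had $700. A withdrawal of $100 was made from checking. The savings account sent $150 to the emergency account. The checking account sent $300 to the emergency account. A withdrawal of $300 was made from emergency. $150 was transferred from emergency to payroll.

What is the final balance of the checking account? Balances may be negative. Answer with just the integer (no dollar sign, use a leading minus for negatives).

Answer: -100

Derivation:
Tracking account balances step by step:
Start: emergency=100, payroll=0, checking=300, savings=700
Event 1 (withdraw 100 from checking): checking: 300 - 100 = 200. Balances: emergency=100, payroll=0, checking=200, savings=700
Event 2 (transfer 150 savings -> emergency): savings: 700 - 150 = 550, emergency: 100 + 150 = 250. Balances: emergency=250, payroll=0, checking=200, savings=550
Event 3 (transfer 300 checking -> emergency): checking: 200 - 300 = -100, emergency: 250 + 300 = 550. Balances: emergency=550, payroll=0, checking=-100, savings=550
Event 4 (withdraw 300 from emergency): emergency: 550 - 300 = 250. Balances: emergency=250, payroll=0, checking=-100, savings=550
Event 5 (transfer 150 emergency -> payroll): emergency: 250 - 150 = 100, payroll: 0 + 150 = 150. Balances: emergency=100, payroll=150, checking=-100, savings=550

Final balance of checking: -100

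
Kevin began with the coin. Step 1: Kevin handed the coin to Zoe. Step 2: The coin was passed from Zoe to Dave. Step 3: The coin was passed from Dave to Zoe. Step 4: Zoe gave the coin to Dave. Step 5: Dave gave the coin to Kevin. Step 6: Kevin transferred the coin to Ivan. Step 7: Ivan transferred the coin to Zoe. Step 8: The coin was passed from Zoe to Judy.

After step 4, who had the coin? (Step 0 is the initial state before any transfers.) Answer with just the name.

Tracking the coin holder through step 4:
After step 0 (start): Kevin
After step 1: Zoe
After step 2: Dave
After step 3: Zoe
After step 4: Dave

At step 4, the holder is Dave.

Answer: Dave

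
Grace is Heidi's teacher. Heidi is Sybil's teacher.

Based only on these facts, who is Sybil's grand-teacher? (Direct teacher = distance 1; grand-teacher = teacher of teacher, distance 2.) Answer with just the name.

Answer: Grace

Derivation:
Reconstructing the teacher chain from the given facts:
  Grace -> Heidi -> Sybil
(each arrow means 'teacher of the next')
Positions in the chain (0 = top):
  position of Grace: 0
  position of Heidi: 1
  position of Sybil: 2

Sybil is at position 2; the grand-teacher is 2 steps up the chain, i.e. position 0: Grace.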